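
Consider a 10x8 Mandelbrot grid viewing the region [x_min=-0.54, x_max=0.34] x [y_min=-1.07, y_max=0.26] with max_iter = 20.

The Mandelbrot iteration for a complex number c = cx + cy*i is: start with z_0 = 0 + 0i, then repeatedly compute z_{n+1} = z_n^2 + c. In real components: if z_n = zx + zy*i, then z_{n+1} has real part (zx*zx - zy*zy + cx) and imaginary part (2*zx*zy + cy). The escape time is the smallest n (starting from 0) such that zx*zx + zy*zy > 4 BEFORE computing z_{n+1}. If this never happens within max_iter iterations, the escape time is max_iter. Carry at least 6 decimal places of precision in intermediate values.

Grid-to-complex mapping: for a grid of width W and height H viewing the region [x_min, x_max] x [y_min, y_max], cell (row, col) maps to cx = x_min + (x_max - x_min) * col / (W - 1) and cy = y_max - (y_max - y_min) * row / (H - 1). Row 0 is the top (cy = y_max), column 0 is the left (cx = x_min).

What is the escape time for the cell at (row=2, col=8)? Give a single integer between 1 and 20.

Answer: 20

Derivation:
z_0 = 0 + 0i, c = 0.2422 + -0.1200i
Iter 1: z = 0.2422 + -0.1200i, |z|^2 = 0.0731
Iter 2: z = 0.2865 + -0.1781i, |z|^2 = 0.1138
Iter 3: z = 0.2926 + -0.2221i, |z|^2 = 0.1349
Iter 4: z = 0.2785 + -0.2499i, |z|^2 = 0.1400
Iter 5: z = 0.2573 + -0.2592i, |z|^2 = 0.1334
Iter 6: z = 0.2412 + -0.2534i, |z|^2 = 0.1224
Iter 7: z = 0.2362 + -0.2423i, |z|^2 = 0.1145
Iter 8: z = 0.2393 + -0.2344i, |z|^2 = 0.1122
Iter 9: z = 0.2445 + -0.2322i, |z|^2 = 0.1137
Iter 10: z = 0.2481 + -0.2336i, |z|^2 = 0.1161
Iter 11: z = 0.2492 + -0.2359i, |z|^2 = 0.1178
Iter 12: z = 0.2487 + -0.2376i, |z|^2 = 0.1183
Iter 13: z = 0.2476 + -0.2382i, |z|^2 = 0.1180
Iter 14: z = 0.2468 + -0.2380i, |z|^2 = 0.1175
Iter 15: z = 0.2465 + -0.2375i, |z|^2 = 0.1172
Iter 16: z = 0.2466 + -0.2371i, |z|^2 = 0.1170
Iter 17: z = 0.2468 + -0.2369i, |z|^2 = 0.1171
Iter 18: z = 0.2470 + -0.2370i, |z|^2 = 0.1172
Iter 19: z = 0.2471 + -0.2371i, |z|^2 = 0.1173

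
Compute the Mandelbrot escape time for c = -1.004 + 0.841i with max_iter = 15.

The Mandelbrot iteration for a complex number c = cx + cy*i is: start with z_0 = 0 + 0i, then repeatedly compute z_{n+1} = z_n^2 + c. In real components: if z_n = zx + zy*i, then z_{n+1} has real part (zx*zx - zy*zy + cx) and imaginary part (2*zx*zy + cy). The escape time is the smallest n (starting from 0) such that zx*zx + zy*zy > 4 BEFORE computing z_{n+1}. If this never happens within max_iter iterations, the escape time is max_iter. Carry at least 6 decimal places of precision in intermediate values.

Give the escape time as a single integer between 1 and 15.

Answer: 3

Derivation:
z_0 = 0 + 0i, c = -1.0040 + 0.8410i
Iter 1: z = -1.0040 + 0.8410i, |z|^2 = 1.7153
Iter 2: z = -0.7033 + -0.8477i, |z|^2 = 1.2132
Iter 3: z = -1.2281 + 2.0334i, |z|^2 = 5.6427
Escaped at iteration 3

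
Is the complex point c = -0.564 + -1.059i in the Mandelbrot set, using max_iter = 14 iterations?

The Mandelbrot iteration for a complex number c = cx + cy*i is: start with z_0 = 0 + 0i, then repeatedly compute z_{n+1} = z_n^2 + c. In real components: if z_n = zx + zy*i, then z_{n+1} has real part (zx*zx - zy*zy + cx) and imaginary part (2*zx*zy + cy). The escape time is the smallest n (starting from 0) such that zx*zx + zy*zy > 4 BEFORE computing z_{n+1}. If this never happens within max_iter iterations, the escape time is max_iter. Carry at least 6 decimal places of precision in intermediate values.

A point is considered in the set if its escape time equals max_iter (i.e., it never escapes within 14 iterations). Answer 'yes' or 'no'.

Answer: no

Derivation:
z_0 = 0 + 0i, c = -0.5640 + -1.0590i
Iter 1: z = -0.5640 + -1.0590i, |z|^2 = 1.4396
Iter 2: z = -1.3674 + 0.1356i, |z|^2 = 1.8881
Iter 3: z = 1.2874 + -1.4297i, |z|^2 = 3.7014
Iter 4: z = -0.9507 + -4.7401i, |z|^2 = 23.3725
Escaped at iteration 4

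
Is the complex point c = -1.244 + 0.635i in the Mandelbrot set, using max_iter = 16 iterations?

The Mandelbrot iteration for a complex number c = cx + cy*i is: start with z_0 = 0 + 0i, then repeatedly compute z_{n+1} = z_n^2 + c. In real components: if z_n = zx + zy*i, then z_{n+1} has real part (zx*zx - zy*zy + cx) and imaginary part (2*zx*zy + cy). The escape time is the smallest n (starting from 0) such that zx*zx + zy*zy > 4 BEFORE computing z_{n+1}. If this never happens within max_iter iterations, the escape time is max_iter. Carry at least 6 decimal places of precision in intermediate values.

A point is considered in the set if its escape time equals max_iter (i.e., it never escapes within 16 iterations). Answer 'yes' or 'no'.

z_0 = 0 + 0i, c = -1.2440 + 0.6350i
Iter 1: z = -1.2440 + 0.6350i, |z|^2 = 1.9508
Iter 2: z = -0.0997 + -0.9449i, |z|^2 = 0.9027
Iter 3: z = -2.1269 + 0.8234i, |z|^2 = 5.2015
Escaped at iteration 3

Answer: no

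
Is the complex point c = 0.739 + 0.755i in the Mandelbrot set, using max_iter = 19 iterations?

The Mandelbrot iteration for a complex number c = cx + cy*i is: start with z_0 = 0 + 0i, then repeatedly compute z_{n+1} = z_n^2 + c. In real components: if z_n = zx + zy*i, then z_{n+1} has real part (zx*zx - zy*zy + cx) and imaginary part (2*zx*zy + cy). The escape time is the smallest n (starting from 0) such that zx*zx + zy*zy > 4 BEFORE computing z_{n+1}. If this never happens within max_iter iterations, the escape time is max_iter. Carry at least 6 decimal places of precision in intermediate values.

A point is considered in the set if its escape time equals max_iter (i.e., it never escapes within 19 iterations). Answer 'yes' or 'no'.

z_0 = 0 + 0i, c = 0.7390 + 0.7550i
Iter 1: z = 0.7390 + 0.7550i, |z|^2 = 1.1161
Iter 2: z = 0.7151 + 1.8709i, |z|^2 = 4.0116
Escaped at iteration 2

Answer: no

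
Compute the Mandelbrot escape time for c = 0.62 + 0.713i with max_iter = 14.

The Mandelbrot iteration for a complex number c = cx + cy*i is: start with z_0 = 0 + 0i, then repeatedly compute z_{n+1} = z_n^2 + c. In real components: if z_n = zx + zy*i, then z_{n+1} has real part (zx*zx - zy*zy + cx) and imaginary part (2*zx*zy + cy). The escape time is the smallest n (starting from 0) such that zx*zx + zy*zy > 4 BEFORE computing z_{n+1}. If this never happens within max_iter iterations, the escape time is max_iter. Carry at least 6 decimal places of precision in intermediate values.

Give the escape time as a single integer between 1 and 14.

z_0 = 0 + 0i, c = 0.6200 + 0.7130i
Iter 1: z = 0.6200 + 0.7130i, |z|^2 = 0.8928
Iter 2: z = 0.4960 + 1.5971i, |z|^2 = 2.7968
Iter 3: z = -1.6847 + 2.2974i, |z|^2 = 8.1166
Escaped at iteration 3

Answer: 3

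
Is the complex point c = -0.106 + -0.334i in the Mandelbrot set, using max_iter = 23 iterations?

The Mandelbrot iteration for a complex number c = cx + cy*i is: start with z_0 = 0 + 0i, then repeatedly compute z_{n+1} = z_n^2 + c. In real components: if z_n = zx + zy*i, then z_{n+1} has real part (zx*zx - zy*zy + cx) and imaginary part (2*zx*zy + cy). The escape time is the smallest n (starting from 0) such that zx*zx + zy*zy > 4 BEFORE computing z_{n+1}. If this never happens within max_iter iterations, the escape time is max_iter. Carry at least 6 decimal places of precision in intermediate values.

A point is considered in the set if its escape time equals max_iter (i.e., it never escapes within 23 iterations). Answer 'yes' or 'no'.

Answer: yes

Derivation:
z_0 = 0 + 0i, c = -0.1060 + -0.3340i
Iter 1: z = -0.1060 + -0.3340i, |z|^2 = 0.1228
Iter 2: z = -0.2063 + -0.2632i, |z|^2 = 0.1118
Iter 3: z = -0.1327 + -0.2254i, |z|^2 = 0.0684
Iter 4: z = -0.1392 + -0.2742i, |z|^2 = 0.0945
Iter 5: z = -0.1618 + -0.2577i, |z|^2 = 0.0926
Iter 6: z = -0.1462 + -0.2506i, |z|^2 = 0.0842
Iter 7: z = -0.1474 + -0.2607i, |z|^2 = 0.0897
Iter 8: z = -0.1522 + -0.2571i, |z|^2 = 0.0893
Iter 9: z = -0.1489 + -0.2557i, |z|^2 = 0.0876
Iter 10: z = -0.1492 + -0.2578i, |z|^2 = 0.0887
Iter 11: z = -0.1502 + -0.2571i, |z|^2 = 0.0886
Iter 12: z = -0.1495 + -0.2568i, |z|^2 = 0.0883
Iter 13: z = -0.1496 + -0.2572i, |z|^2 = 0.0885
Iter 14: z = -0.1498 + -0.2571i, |z|^2 = 0.0885
Iter 15: z = -0.1496 + -0.2570i, |z|^2 = 0.0884
Iter 16: z = -0.1497 + -0.2571i, |z|^2 = 0.0885
Iter 17: z = -0.1497 + -0.2571i, |z|^2 = 0.0885
Iter 18: z = -0.1497 + -0.2570i, |z|^2 = 0.0885
Iter 19: z = -0.1497 + -0.2571i, |z|^2 = 0.0885
Iter 20: z = -0.1497 + -0.2571i, |z|^2 = 0.0885
Iter 21: z = -0.1497 + -0.2570i, |z|^2 = 0.0885
Iter 22: z = -0.1497 + -0.2571i, |z|^2 = 0.0885
Did not escape in 23 iterations → in set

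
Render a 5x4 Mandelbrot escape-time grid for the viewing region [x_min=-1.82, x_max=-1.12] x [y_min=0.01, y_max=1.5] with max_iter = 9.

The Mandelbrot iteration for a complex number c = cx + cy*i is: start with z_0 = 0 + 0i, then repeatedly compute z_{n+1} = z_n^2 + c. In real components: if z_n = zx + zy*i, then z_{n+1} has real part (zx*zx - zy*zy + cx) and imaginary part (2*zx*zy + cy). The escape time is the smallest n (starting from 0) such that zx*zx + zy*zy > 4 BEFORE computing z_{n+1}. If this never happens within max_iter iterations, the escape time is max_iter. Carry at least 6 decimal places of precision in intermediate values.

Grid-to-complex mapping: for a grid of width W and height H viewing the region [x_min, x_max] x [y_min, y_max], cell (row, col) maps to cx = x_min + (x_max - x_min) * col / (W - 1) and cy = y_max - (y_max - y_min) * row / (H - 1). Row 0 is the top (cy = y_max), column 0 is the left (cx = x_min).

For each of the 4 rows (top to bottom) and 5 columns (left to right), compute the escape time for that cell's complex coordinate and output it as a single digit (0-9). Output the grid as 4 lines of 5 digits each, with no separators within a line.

(row=0, col=0): c = -1.8200 + 1.5000i → escape time 1
(row=0, col=1): c = -1.6450 + 1.5000i → escape time 1
(row=0, col=2): c = -1.4700 + 1.5000i → escape time 1
(row=0, col=3): c = -1.2950 + 1.5000i → escape time 2
(row=0, col=4): c = -1.1200 + 1.5000i → escape time 2
(row=1, col=0): c = -1.8200 + 1.0033i → escape time 1
(row=1, col=1): c = -1.6450 + 1.0033i → escape time 2
(row=1, col=2): c = -1.4700 + 1.0033i → escape time 3
(row=1, col=3): c = -1.2950 + 1.0033i → escape time 3
(row=1, col=4): c = -1.1200 + 1.0033i → escape time 3
(row=2, col=0): c = -1.8200 + 0.5067i → escape time 3
(row=2, col=1): c = -1.6450 + 0.5067i → escape time 3
(row=2, col=2): c = -1.4700 + 0.5067i → escape time 3
(row=2, col=3): c = -1.2950 + 0.5067i → escape time 4
(row=2, col=4): c = -1.1200 + 0.5067i → escape time 5
(row=3, col=0): c = -1.8200 + 0.0100i → escape time 9
(row=3, col=1): c = -1.6450 + 0.0100i → escape time 9
(row=3, col=2): c = -1.4700 + 0.0100i → escape time 9
(row=3, col=3): c = -1.2950 + 0.0100i → escape time 9
(row=3, col=4): c = -1.1200 + 0.0100i → escape time 9

Answer: 11122
12333
33345
99999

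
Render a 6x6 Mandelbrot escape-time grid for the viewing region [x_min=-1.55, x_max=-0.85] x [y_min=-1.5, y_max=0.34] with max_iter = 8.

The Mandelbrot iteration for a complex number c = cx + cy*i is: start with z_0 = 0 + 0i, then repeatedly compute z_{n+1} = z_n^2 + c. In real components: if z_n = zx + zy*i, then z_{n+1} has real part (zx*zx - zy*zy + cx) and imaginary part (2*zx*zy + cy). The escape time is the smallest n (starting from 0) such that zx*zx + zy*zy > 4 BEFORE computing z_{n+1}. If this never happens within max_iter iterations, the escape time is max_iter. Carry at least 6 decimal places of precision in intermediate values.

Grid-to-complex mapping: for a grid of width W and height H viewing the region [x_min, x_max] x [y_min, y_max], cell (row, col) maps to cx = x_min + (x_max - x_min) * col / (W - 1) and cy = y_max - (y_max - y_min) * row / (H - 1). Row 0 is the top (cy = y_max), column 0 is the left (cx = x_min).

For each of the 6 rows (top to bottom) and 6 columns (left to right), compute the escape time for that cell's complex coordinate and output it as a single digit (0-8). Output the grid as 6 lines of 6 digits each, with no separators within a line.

(row=0, col=0): c = -1.5500 + 0.3400i → escape time 4
(row=0, col=1): c = -1.4100 + 0.3400i → escape time 5
(row=0, col=2): c = -1.2700 + 0.3400i → escape time 8
(row=0, col=3): c = -1.1300 + 0.3400i → escape time 8
(row=0, col=4): c = -0.9900 + 0.3400i → escape time 8
(row=0, col=5): c = -0.8500 + 0.3400i → escape time 8
(row=1, col=0): c = -1.5500 + -0.0280i → escape time 8
(row=1, col=1): c = -1.4100 + -0.0280i → escape time 8
(row=1, col=2): c = -1.2700 + -0.0280i → escape time 8
(row=1, col=3): c = -1.1300 + -0.0280i → escape time 8
(row=1, col=4): c = -0.9900 + -0.0280i → escape time 8
(row=1, col=5): c = -0.8500 + -0.0280i → escape time 8
(row=2, col=0): c = -1.5500 + -0.3960i → escape time 4
(row=2, col=1): c = -1.4100 + -0.3960i → escape time 5
(row=2, col=2): c = -1.2700 + -0.3960i → escape time 8
(row=2, col=3): c = -1.1300 + -0.3960i → escape time 7
(row=2, col=4): c = -0.9900 + -0.3960i → escape time 7
(row=2, col=5): c = -0.8500 + -0.3960i → escape time 7
(row=3, col=0): c = -1.5500 + -0.7640i → escape time 3
(row=3, col=1): c = -1.4100 + -0.7640i → escape time 3
(row=3, col=2): c = -1.2700 + -0.7640i → escape time 3
(row=3, col=3): c = -1.1300 + -0.7640i → escape time 3
(row=3, col=4): c = -0.9900 + -0.7640i → escape time 3
(row=3, col=5): c = -0.8500 + -0.7640i → escape time 4
(row=4, col=0): c = -1.5500 + -1.1320i → escape time 2
(row=4, col=1): c = -1.4100 + -1.1320i → escape time 2
(row=4, col=2): c = -1.2700 + -1.1320i → escape time 3
(row=4, col=3): c = -1.1300 + -1.1320i → escape time 3
(row=4, col=4): c = -0.9900 + -1.1320i → escape time 3
(row=4, col=5): c = -0.8500 + -1.1320i → escape time 3
(row=5, col=0): c = -1.5500 + -1.5000i → escape time 1
(row=5, col=1): c = -1.4100 + -1.5000i → escape time 1
(row=5, col=2): c = -1.2700 + -1.5000i → escape time 2
(row=5, col=3): c = -1.1300 + -1.5000i → escape time 2
(row=5, col=4): c = -0.9900 + -1.5000i → escape time 2
(row=5, col=5): c = -0.8500 + -1.5000i → escape time 2

Answer: 458888
888888
458777
333334
223333
112222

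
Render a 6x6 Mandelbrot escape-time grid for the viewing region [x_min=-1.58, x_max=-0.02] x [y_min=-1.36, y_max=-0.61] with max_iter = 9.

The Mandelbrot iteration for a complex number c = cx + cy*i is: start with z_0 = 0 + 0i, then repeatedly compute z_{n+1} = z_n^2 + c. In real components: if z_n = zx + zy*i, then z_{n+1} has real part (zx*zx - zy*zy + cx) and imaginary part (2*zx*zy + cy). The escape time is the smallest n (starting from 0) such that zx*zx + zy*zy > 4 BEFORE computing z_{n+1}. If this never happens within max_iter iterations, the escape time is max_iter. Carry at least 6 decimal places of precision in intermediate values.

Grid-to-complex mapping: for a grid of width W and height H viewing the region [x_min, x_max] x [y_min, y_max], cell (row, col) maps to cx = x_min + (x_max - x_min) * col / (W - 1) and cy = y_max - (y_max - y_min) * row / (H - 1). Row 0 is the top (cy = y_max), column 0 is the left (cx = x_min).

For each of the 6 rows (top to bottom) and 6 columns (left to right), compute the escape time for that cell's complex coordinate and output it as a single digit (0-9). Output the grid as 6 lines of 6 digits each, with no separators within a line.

Answer: 335799
334589
333458
233355
223333
122222

Derivation:
(row=0, col=0): c = -1.5800 + -0.6100i → escape time 3
(row=0, col=1): c = -1.2680 + -0.6100i → escape time 3
(row=0, col=2): c = -0.9560 + -0.6100i → escape time 5
(row=0, col=3): c = -0.6440 + -0.6100i → escape time 7
(row=0, col=4): c = -0.3320 + -0.6100i → escape time 9
(row=0, col=5): c = -0.0200 + -0.6100i → escape time 9
(row=1, col=0): c = -1.5800 + -0.7600i → escape time 3
(row=1, col=1): c = -1.2680 + -0.7600i → escape time 3
(row=1, col=2): c = -0.9560 + -0.7600i → escape time 4
(row=1, col=3): c = -0.6440 + -0.7600i → escape time 5
(row=1, col=4): c = -0.3320 + -0.7600i → escape time 8
(row=1, col=5): c = -0.0200 + -0.7600i → escape time 9
(row=2, col=0): c = -1.5800 + -0.9100i → escape time 3
(row=2, col=1): c = -1.2680 + -0.9100i → escape time 3
(row=2, col=2): c = -0.9560 + -0.9100i → escape time 3
(row=2, col=3): c = -0.6440 + -0.9100i → escape time 4
(row=2, col=4): c = -0.3320 + -0.9100i → escape time 5
(row=2, col=5): c = -0.0200 + -0.9100i → escape time 8
(row=3, col=0): c = -1.5800 + -1.0600i → escape time 2
(row=3, col=1): c = -1.2680 + -1.0600i → escape time 3
(row=3, col=2): c = -0.9560 + -1.0600i → escape time 3
(row=3, col=3): c = -0.6440 + -1.0600i → escape time 3
(row=3, col=4): c = -0.3320 + -1.0600i → escape time 5
(row=3, col=5): c = -0.0200 + -1.0600i → escape time 5
(row=4, col=0): c = -1.5800 + -1.2100i → escape time 2
(row=4, col=1): c = -1.2680 + -1.2100i → escape time 2
(row=4, col=2): c = -0.9560 + -1.2100i → escape time 3
(row=4, col=3): c = -0.6440 + -1.2100i → escape time 3
(row=4, col=4): c = -0.3320 + -1.2100i → escape time 3
(row=4, col=5): c = -0.0200 + -1.2100i → escape time 3
(row=5, col=0): c = -1.5800 + -1.3600i → escape time 1
(row=5, col=1): c = -1.2680 + -1.3600i → escape time 2
(row=5, col=2): c = -0.9560 + -1.3600i → escape time 2
(row=5, col=3): c = -0.6440 + -1.3600i → escape time 2
(row=5, col=4): c = -0.3320 + -1.3600i → escape time 2
(row=5, col=5): c = -0.0200 + -1.3600i → escape time 2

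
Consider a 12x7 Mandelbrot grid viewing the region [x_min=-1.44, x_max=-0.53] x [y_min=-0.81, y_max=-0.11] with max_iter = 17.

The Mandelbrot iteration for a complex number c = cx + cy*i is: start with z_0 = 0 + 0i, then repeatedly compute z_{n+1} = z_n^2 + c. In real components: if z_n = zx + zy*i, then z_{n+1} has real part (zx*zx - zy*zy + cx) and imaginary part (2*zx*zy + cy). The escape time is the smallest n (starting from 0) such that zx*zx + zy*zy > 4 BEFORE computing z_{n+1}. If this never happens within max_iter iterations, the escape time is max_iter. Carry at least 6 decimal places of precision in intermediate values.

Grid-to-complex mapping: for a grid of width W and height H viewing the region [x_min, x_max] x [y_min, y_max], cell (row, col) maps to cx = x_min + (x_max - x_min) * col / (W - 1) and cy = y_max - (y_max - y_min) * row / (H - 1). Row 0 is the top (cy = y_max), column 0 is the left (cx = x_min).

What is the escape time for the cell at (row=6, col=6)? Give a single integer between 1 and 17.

Answer: 3

Derivation:
z_0 = 0 + 0i, c = -0.9436 + -0.8100i
Iter 1: z = -0.9436 + -0.8100i, |z|^2 = 1.5465
Iter 2: z = -0.7093 + 0.7187i, |z|^2 = 1.0196
Iter 3: z = -0.9571 + -1.8295i, |z|^2 = 4.2631
Escaped at iteration 3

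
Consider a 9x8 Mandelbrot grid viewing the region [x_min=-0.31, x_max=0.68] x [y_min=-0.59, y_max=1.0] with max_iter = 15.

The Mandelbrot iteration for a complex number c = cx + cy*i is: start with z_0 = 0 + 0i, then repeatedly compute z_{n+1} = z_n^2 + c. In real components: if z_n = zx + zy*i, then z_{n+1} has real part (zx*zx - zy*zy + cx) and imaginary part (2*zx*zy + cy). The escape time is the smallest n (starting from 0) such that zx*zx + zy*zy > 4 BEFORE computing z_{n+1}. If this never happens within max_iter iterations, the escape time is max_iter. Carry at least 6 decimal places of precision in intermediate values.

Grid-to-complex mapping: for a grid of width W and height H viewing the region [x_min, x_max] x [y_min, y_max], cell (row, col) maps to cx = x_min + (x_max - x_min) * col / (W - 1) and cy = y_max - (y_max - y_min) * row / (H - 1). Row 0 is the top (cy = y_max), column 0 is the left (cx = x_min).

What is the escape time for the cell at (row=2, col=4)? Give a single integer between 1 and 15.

z_0 = 0 + 0i, c = 0.1850 + 0.5457i
Iter 1: z = 0.1850 + 0.5457i, |z|^2 = 0.3320
Iter 2: z = -0.0786 + 0.7476i, |z|^2 = 0.5651
Iter 3: z = -0.3678 + 0.4282i, |z|^2 = 0.3186
Iter 4: z = 0.1369 + 0.2307i, |z|^2 = 0.0720
Iter 5: z = 0.1505 + 0.6089i, |z|^2 = 0.3934
Iter 6: z = -0.1631 + 0.7290i, |z|^2 = 0.5580
Iter 7: z = -0.3198 + 0.3079i, |z|^2 = 0.1971
Iter 8: z = 0.1925 + 0.3487i, |z|^2 = 0.1587
Iter 9: z = 0.1004 + 0.6800i, |z|^2 = 0.4724
Iter 10: z = -0.2673 + 0.6823i, |z|^2 = 0.5369
Iter 11: z = -0.2091 + 0.1810i, |z|^2 = 0.0765
Iter 12: z = 0.1959 + 0.4700i, |z|^2 = 0.2593
Iter 13: z = 0.0025 + 0.7299i, |z|^2 = 0.5328
Iter 14: z = -0.3478 + 0.5493i, |z|^2 = 0.4227

Answer: 15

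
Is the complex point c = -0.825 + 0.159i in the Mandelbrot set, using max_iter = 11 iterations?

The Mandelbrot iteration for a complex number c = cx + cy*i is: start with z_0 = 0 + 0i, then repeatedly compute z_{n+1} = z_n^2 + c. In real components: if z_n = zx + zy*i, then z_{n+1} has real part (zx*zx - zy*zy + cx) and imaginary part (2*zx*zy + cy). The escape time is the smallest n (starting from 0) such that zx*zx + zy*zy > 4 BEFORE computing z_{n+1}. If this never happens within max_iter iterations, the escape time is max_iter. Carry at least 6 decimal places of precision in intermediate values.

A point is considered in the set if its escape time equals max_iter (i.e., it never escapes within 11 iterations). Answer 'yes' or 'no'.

z_0 = 0 + 0i, c = -0.8250 + 0.1590i
Iter 1: z = -0.8250 + 0.1590i, |z|^2 = 0.7059
Iter 2: z = -0.1697 + -0.1033i, |z|^2 = 0.0395
Iter 3: z = -0.8069 + 0.1941i, |z|^2 = 0.6887
Iter 4: z = -0.2116 + -0.1542i, |z|^2 = 0.0685
Iter 5: z = -0.8040 + 0.2242i, |z|^2 = 0.6967
Iter 6: z = -0.2289 + -0.2016i, |z|^2 = 0.0930
Iter 7: z = -0.8133 + 0.2513i, |z|^2 = 0.7245
Iter 8: z = -0.2267 + -0.2497i, |z|^2 = 0.1138
Iter 9: z = -0.8359 + 0.2722i, |z|^2 = 0.7729
Iter 10: z = -0.2003 + -0.2961i, |z|^2 = 0.1278
Did not escape in 11 iterations → in set

Answer: yes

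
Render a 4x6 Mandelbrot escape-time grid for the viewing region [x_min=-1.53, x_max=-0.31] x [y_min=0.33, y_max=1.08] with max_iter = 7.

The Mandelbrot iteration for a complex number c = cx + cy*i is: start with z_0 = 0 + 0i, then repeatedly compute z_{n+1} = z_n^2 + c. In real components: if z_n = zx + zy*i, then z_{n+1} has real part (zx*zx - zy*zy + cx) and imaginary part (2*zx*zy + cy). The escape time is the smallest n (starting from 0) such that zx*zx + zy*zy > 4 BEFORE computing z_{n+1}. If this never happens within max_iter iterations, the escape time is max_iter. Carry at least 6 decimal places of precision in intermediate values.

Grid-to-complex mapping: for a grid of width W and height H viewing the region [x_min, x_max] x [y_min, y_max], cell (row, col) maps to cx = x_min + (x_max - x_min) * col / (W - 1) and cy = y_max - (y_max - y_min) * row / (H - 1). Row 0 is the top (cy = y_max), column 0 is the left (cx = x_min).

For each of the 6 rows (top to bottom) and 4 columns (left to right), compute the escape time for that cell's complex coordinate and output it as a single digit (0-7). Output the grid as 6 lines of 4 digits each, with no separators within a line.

(row=0, col=0): c = -1.5300 + 1.0800i → escape time 2
(row=0, col=1): c = -1.1233 + 1.0800i → escape time 3
(row=0, col=2): c = -0.7167 + 1.0800i → escape time 3
(row=0, col=3): c = -0.3100 + 1.0800i → escape time 5
(row=1, col=0): c = -1.5300 + 0.9300i → escape time 3
(row=1, col=1): c = -1.1233 + 0.9300i → escape time 3
(row=1, col=2): c = -0.7167 + 0.9300i → escape time 4
(row=1, col=3): c = -0.3100 + 0.9300i → escape time 5
(row=2, col=0): c = -1.5300 + 0.7800i → escape time 3
(row=2, col=1): c = -1.1233 + 0.7800i → escape time 3
(row=2, col=2): c = -0.7167 + 0.7800i → escape time 4
(row=2, col=3): c = -0.3100 + 0.7800i → escape time 7
(row=3, col=0): c = -1.5300 + 0.6300i → escape time 3
(row=3, col=1): c = -1.1233 + 0.6300i → escape time 4
(row=3, col=2): c = -0.7167 + 0.6300i → escape time 6
(row=3, col=3): c = -0.3100 + 0.6300i → escape time 7
(row=4, col=0): c = -1.5300 + 0.4800i → escape time 3
(row=4, col=1): c = -1.1233 + 0.4800i → escape time 5
(row=4, col=2): c = -0.7167 + 0.4800i → escape time 7
(row=4, col=3): c = -0.3100 + 0.4800i → escape time 7
(row=5, col=0): c = -1.5300 + 0.3300i → escape time 4
(row=5, col=1): c = -1.1233 + 0.3300i → escape time 7
(row=5, col=2): c = -0.7167 + 0.3300i → escape time 7
(row=5, col=3): c = -0.3100 + 0.3300i → escape time 7

Answer: 2335
3345
3347
3467
3577
4777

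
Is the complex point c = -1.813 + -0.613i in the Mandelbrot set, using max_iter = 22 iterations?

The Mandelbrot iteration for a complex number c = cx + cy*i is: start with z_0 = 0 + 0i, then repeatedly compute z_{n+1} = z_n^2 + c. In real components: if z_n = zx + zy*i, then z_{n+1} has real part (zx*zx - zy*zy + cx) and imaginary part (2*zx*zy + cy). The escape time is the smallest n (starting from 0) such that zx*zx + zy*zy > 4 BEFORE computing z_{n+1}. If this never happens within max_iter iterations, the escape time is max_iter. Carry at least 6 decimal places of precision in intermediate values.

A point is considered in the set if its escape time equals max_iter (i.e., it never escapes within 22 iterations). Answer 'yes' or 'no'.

Answer: no

Derivation:
z_0 = 0 + 0i, c = -1.8130 + -0.6130i
Iter 1: z = -1.8130 + -0.6130i, |z|^2 = 3.6627
Iter 2: z = 1.0982 + 1.6097i, |z|^2 = 3.7973
Iter 3: z = -3.1982 + 2.9226i, |z|^2 = 18.7703
Escaped at iteration 3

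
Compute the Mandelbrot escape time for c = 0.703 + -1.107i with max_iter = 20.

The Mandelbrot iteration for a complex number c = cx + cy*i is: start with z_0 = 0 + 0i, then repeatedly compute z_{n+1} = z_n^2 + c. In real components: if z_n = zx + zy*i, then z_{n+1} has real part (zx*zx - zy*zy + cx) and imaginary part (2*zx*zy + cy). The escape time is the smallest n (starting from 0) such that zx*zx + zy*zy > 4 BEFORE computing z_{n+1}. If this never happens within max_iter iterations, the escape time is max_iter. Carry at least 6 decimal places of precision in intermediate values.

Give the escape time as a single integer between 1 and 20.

z_0 = 0 + 0i, c = 0.7030 + -1.1070i
Iter 1: z = 0.7030 + -1.1070i, |z|^2 = 1.7197
Iter 2: z = -0.0282 + -2.6634i, |z|^2 = 7.0947
Escaped at iteration 2

Answer: 2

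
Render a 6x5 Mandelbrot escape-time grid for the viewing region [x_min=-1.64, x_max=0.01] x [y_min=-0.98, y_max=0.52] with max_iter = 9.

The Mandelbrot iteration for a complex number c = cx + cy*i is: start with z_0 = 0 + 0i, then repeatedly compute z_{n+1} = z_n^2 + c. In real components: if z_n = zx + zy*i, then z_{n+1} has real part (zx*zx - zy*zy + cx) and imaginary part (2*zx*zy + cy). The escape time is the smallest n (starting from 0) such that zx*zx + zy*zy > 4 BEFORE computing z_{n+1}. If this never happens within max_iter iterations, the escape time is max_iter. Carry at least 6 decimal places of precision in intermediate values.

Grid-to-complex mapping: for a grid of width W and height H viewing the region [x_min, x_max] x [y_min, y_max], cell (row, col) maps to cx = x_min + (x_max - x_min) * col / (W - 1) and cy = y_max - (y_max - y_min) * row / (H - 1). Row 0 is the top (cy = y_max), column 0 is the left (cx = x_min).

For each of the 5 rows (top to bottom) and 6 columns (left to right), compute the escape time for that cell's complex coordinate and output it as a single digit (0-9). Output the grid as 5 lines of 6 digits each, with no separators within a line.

Answer: 335999
599999
479999
335799
233456

Derivation:
(row=0, col=0): c = -1.6400 + 0.5200i → escape time 3
(row=0, col=1): c = -1.3100 + 0.5200i → escape time 3
(row=0, col=2): c = -0.9800 + 0.5200i → escape time 5
(row=0, col=3): c = -0.6500 + 0.5200i → escape time 9
(row=0, col=4): c = -0.3200 + 0.5200i → escape time 9
(row=0, col=5): c = 0.0100 + 0.5200i → escape time 9
(row=1, col=0): c = -1.6400 + 0.1450i → escape time 5
(row=1, col=1): c = -1.3100 + 0.1450i → escape time 9
(row=1, col=2): c = -0.9800 + 0.1450i → escape time 9
(row=1, col=3): c = -0.6500 + 0.1450i → escape time 9
(row=1, col=4): c = -0.3200 + 0.1450i → escape time 9
(row=1, col=5): c = 0.0100 + 0.1450i → escape time 9
(row=2, col=0): c = -1.6400 + -0.2300i → escape time 4
(row=2, col=1): c = -1.3100 + -0.2300i → escape time 7
(row=2, col=2): c = -0.9800 + -0.2300i → escape time 9
(row=2, col=3): c = -0.6500 + -0.2300i → escape time 9
(row=2, col=4): c = -0.3200 + -0.2300i → escape time 9
(row=2, col=5): c = 0.0100 + -0.2300i → escape time 9
(row=3, col=0): c = -1.6400 + -0.6050i → escape time 3
(row=3, col=1): c = -1.3100 + -0.6050i → escape time 3
(row=3, col=2): c = -0.9800 + -0.6050i → escape time 5
(row=3, col=3): c = -0.6500 + -0.6050i → escape time 7
(row=3, col=4): c = -0.3200 + -0.6050i → escape time 9
(row=3, col=5): c = 0.0100 + -0.6050i → escape time 9
(row=4, col=0): c = -1.6400 + -0.9800i → escape time 2
(row=4, col=1): c = -1.3100 + -0.9800i → escape time 3
(row=4, col=2): c = -0.9800 + -0.9800i → escape time 3
(row=4, col=3): c = -0.6500 + -0.9800i → escape time 4
(row=4, col=4): c = -0.3200 + -0.9800i → escape time 5
(row=4, col=5): c = 0.0100 + -0.9800i → escape time 6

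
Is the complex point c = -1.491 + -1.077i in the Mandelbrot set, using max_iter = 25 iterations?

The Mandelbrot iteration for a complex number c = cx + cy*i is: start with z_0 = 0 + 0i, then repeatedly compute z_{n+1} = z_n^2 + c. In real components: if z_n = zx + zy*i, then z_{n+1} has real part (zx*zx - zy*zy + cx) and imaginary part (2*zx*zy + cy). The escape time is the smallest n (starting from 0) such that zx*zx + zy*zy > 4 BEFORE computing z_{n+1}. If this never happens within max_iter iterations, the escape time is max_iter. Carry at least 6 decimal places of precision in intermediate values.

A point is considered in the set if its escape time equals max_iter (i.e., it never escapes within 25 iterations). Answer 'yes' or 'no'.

z_0 = 0 + 0i, c = -1.4910 + -1.0770i
Iter 1: z = -1.4910 + -1.0770i, |z|^2 = 3.3830
Iter 2: z = -0.4278 + 2.1346i, |z|^2 = 4.7396
Escaped at iteration 2

Answer: no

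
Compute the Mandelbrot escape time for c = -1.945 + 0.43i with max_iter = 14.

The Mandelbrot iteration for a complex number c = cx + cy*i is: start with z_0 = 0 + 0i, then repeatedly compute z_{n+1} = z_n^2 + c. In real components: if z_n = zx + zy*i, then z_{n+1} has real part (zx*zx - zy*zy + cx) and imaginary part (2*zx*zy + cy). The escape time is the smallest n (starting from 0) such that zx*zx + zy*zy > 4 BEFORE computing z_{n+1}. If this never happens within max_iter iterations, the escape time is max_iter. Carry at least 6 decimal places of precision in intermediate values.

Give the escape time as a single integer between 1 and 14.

z_0 = 0 + 0i, c = -1.9450 + 0.4300i
Iter 1: z = -1.9450 + 0.4300i, |z|^2 = 3.9679
Iter 2: z = 1.6531 + -1.2427i, |z|^2 = 4.2771
Escaped at iteration 2

Answer: 2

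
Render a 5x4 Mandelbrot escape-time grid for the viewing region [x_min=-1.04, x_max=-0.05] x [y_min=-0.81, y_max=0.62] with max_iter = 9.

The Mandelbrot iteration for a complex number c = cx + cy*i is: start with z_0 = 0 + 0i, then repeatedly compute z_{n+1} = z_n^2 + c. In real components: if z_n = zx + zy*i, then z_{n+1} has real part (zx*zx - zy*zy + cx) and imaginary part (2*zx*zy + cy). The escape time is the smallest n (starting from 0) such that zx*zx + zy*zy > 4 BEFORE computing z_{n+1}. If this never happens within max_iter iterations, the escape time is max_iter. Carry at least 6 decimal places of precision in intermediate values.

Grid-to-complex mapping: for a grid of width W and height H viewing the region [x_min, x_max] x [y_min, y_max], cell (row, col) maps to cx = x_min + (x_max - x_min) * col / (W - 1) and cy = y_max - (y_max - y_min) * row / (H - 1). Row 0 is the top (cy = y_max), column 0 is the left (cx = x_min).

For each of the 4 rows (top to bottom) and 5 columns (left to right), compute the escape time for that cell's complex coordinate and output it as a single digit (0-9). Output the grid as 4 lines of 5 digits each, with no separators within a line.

Answer: 45999
99999
99999
34599

Derivation:
(row=0, col=0): c = -1.0400 + 0.6200i → escape time 4
(row=0, col=1): c = -0.7925 + 0.6200i → escape time 5
(row=0, col=2): c = -0.5450 + 0.6200i → escape time 9
(row=0, col=3): c = -0.2975 + 0.6200i → escape time 9
(row=0, col=4): c = -0.0500 + 0.6200i → escape time 9
(row=1, col=0): c = -1.0400 + 0.1433i → escape time 9
(row=1, col=1): c = -0.7925 + 0.1433i → escape time 9
(row=1, col=2): c = -0.5450 + 0.1433i → escape time 9
(row=1, col=3): c = -0.2975 + 0.1433i → escape time 9
(row=1, col=4): c = -0.0500 + 0.1433i → escape time 9
(row=2, col=0): c = -1.0400 + -0.3333i → escape time 9
(row=2, col=1): c = -0.7925 + -0.3333i → escape time 9
(row=2, col=2): c = -0.5450 + -0.3333i → escape time 9
(row=2, col=3): c = -0.2975 + -0.3333i → escape time 9
(row=2, col=4): c = -0.0500 + -0.3333i → escape time 9
(row=3, col=0): c = -1.0400 + -0.8100i → escape time 3
(row=3, col=1): c = -0.7925 + -0.8100i → escape time 4
(row=3, col=2): c = -0.5450 + -0.8100i → escape time 5
(row=3, col=3): c = -0.2975 + -0.8100i → escape time 9
(row=3, col=4): c = -0.0500 + -0.8100i → escape time 9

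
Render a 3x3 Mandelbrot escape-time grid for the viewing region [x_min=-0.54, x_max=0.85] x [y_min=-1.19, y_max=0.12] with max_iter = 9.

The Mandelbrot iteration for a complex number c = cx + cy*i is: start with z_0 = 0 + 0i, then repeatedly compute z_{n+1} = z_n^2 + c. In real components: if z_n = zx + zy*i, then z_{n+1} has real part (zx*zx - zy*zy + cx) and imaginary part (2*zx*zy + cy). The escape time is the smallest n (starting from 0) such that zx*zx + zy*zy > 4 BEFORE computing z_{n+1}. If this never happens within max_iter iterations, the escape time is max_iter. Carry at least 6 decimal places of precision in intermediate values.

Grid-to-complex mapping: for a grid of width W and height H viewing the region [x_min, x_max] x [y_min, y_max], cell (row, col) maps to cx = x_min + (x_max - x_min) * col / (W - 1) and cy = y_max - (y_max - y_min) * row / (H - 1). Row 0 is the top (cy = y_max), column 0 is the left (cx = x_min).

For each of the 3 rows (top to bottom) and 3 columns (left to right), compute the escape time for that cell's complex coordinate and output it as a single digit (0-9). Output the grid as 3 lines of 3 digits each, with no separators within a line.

(row=0, col=0): c = -0.5400 + 0.1200i → escape time 9
(row=0, col=1): c = 0.1550 + 0.1200i → escape time 9
(row=0, col=2): c = 0.8500 + 0.1200i → escape time 3
(row=1, col=0): c = -0.5400 + -0.5350i → escape time 9
(row=1, col=1): c = 0.1550 + -0.5350i → escape time 9
(row=1, col=2): c = 0.8500 + -0.5350i → escape time 3
(row=2, col=0): c = -0.5400 + -1.1900i → escape time 3
(row=2, col=1): c = 0.1550 + -1.1900i → escape time 3
(row=2, col=2): c = 0.8500 + -1.1900i → escape time 2

Answer: 993
993
332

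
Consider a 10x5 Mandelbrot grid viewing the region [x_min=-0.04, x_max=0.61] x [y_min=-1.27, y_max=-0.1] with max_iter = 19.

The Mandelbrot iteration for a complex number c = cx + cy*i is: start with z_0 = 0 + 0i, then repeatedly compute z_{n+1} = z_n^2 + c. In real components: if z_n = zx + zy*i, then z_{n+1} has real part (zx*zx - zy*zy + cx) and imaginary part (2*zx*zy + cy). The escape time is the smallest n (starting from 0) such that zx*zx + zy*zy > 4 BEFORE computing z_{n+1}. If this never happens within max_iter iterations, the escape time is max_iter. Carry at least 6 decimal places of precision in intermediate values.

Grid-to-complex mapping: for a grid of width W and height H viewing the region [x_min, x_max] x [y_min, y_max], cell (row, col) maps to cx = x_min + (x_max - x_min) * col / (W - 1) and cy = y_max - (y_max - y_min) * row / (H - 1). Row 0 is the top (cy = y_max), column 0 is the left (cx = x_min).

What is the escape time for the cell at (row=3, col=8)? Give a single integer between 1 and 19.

z_0 = 0 + 0i, c = 0.5378 + -0.9775i
Iter 1: z = 0.5378 + -0.9775i, |z|^2 = 1.2447
Iter 2: z = -0.1285 + -2.0289i, |z|^2 = 4.1328
Escaped at iteration 2

Answer: 2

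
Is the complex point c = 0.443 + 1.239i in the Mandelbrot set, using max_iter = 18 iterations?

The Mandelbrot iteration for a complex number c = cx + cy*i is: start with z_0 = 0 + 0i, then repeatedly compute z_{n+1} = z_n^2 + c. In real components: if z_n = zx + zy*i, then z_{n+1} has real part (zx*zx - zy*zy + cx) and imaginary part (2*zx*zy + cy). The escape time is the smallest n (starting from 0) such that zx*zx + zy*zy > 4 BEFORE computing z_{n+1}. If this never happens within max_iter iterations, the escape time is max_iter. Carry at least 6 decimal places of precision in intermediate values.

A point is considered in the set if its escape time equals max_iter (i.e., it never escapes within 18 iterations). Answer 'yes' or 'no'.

z_0 = 0 + 0i, c = 0.4430 + 1.2390i
Iter 1: z = 0.4430 + 1.2390i, |z|^2 = 1.7314
Iter 2: z = -0.8959 + 2.3368i, |z|^2 = 6.2630
Escaped at iteration 2

Answer: no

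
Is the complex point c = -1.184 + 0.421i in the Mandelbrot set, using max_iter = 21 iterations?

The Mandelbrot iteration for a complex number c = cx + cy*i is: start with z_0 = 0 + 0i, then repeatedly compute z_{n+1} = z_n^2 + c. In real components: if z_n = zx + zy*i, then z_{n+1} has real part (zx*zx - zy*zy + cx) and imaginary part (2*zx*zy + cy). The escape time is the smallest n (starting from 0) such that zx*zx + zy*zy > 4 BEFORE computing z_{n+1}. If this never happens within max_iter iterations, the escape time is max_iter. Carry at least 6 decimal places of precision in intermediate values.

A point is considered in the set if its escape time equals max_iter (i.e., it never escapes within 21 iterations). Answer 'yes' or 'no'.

z_0 = 0 + 0i, c = -1.1840 + 0.4210i
Iter 1: z = -1.1840 + 0.4210i, |z|^2 = 1.5791
Iter 2: z = 0.0406 + -0.5759i, |z|^2 = 0.3333
Iter 3: z = -1.5140 + 0.3742i, |z|^2 = 2.4324
Iter 4: z = 0.9683 + -0.7122i, |z|^2 = 1.4448
Iter 5: z = -0.7536 + -0.9582i, |z|^2 = 1.4860
Iter 6: z = -1.5342 + 1.8651i, |z|^2 = 5.8323
Escaped at iteration 6

Answer: no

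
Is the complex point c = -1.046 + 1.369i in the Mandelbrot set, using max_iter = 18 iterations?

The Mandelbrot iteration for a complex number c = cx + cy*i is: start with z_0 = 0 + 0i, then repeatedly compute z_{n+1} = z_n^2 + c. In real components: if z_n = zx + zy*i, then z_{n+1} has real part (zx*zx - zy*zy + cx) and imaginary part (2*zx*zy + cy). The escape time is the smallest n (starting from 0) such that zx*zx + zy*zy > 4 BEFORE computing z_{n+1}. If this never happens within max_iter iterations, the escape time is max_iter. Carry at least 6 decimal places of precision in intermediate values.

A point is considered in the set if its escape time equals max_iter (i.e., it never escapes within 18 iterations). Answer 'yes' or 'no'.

Answer: no

Derivation:
z_0 = 0 + 0i, c = -1.0460 + 1.3690i
Iter 1: z = -1.0460 + 1.3690i, |z|^2 = 2.9683
Iter 2: z = -1.8260 + -1.4949i, |z|^2 = 5.5693
Escaped at iteration 2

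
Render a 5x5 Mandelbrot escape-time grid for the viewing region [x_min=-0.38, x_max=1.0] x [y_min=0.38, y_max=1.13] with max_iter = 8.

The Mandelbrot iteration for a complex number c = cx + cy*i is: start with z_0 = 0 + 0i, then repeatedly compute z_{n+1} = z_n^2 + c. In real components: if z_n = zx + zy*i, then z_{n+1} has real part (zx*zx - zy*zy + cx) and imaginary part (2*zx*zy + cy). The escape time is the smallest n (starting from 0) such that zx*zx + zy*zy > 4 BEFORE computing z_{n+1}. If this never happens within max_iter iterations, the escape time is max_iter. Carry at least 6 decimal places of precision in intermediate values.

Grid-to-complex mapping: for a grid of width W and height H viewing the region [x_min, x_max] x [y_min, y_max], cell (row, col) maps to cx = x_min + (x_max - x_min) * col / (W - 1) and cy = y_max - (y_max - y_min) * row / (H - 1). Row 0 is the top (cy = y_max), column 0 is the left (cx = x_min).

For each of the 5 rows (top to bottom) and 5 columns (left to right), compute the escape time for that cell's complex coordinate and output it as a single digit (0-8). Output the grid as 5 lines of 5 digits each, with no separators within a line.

Answer: 44222
58422
78532
88832
88832

Derivation:
(row=0, col=0): c = -0.3800 + 1.1300i → escape time 4
(row=0, col=1): c = -0.0350 + 1.1300i → escape time 4
(row=0, col=2): c = 0.3100 + 1.1300i → escape time 2
(row=0, col=3): c = 0.6550 + 1.1300i → escape time 2
(row=0, col=4): c = 1.0000 + 1.1300i → escape time 2
(row=1, col=0): c = -0.3800 + 0.9425i → escape time 5
(row=1, col=1): c = -0.0350 + 0.9425i → escape time 8
(row=1, col=2): c = 0.3100 + 0.9425i → escape time 4
(row=1, col=3): c = 0.6550 + 0.9425i → escape time 2
(row=1, col=4): c = 1.0000 + 0.9425i → escape time 2
(row=2, col=0): c = -0.3800 + 0.7550i → escape time 7
(row=2, col=1): c = -0.0350 + 0.7550i → escape time 8
(row=2, col=2): c = 0.3100 + 0.7550i → escape time 5
(row=2, col=3): c = 0.6550 + 0.7550i → escape time 3
(row=2, col=4): c = 1.0000 + 0.7550i → escape time 2
(row=3, col=0): c = -0.3800 + 0.5675i → escape time 8
(row=3, col=1): c = -0.0350 + 0.5675i → escape time 8
(row=3, col=2): c = 0.3100 + 0.5675i → escape time 8
(row=3, col=3): c = 0.6550 + 0.5675i → escape time 3
(row=3, col=4): c = 1.0000 + 0.5675i → escape time 2
(row=4, col=0): c = -0.3800 + 0.3800i → escape time 8
(row=4, col=1): c = -0.0350 + 0.3800i → escape time 8
(row=4, col=2): c = 0.3100 + 0.3800i → escape time 8
(row=4, col=3): c = 0.6550 + 0.3800i → escape time 3
(row=4, col=4): c = 1.0000 + 0.3800i → escape time 2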